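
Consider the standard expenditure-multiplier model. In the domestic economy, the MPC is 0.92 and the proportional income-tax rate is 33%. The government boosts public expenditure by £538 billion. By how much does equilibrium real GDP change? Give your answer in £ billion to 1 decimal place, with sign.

Expenditure multiplier = 1/(1 − c(1−t)) = 1/(1 − 0.92×0.67) = 1/0.3836 ≈ 2.607.
ΔY = k × ΔG = (+£538 billion) / 0.3836 ≈ +£1,402.5 billion.

+£1,402.5 billion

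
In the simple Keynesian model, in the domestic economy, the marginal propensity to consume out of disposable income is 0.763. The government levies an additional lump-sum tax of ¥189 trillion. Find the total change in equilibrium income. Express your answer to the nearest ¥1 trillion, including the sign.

A lump-sum tax change of +¥189 trillion shifts disposable income by −¥189 trillion; first-round consumption changes by −c × ΔT = −0.763 × (+¥189 trillion) = −¥144.207 trillion.
Expenditure multiplier = 1/(1 − MPC) = 1/(1 − 0.763) = 1/0.237 ≈ 4.219.
The tax multiplier is −c × k ≈ −3.219, so ΔY = k × (−c·ΔT) = (−¥144.207 trillion) / 0.237 ≈ −¥608 trillion.

−¥608 trillion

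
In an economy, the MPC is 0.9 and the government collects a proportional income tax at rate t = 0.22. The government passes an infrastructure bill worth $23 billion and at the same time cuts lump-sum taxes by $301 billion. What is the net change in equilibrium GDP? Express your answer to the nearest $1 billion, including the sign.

+$986 billion

Expenditure multiplier = 1/(1 − c(1−t)) = 1/(1 − 0.9×0.78) = 1/0.298 ≈ 3.356.
ΔG contributes k·ΔG = (+$23 billion) / 0.298 ≈ +$77.2 billion.
ΔT of −$301 billion changes first-round spending by −c·ΔT = +$270.9 billion, contributing k·(−c·ΔT) = (+$270.9 billion) / 0.298 ≈ +$909.1 billion.
Net ΔY = k(ΔG − c·ΔT) = (+$293.9 billion) / 0.298 ≈ +$986 billion.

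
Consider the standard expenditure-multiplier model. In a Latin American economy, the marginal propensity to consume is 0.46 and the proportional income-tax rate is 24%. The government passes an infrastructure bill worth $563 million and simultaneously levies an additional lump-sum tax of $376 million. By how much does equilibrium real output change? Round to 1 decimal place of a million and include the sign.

+$599.7 million

Expenditure multiplier = 1/(1 − c(1−t)) = 1/(1 − 0.46×0.76) = 1/0.6504 ≈ 1.538.
ΔG contributes k·ΔG = (+$563 million) / 0.6504 ≈ +$865.6 million.
ΔT of +$376 million changes first-round spending by −c·ΔT = −$172.96 million, contributing k·(−c·ΔT) = (−$172.96 million) / 0.6504 ≈ −$265.9 million.
Net ΔY = k(ΔG − c·ΔT) = (+$390.04 million) / 0.6504 ≈ +$599.7 million.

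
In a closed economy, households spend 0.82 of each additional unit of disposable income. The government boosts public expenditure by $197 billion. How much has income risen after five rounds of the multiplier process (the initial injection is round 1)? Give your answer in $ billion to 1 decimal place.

Round 1 adds ΔG = $197 billion; each later round is MPC = 0.82 times the previous.
After 5 rounds: 197 + 161.54 + 132.4628 + 108.619496 + 89.06798672 = ΔG·(1 − c^5)/(1 − c) = 197 × (1 − 0.3707398432)/0.18 ≈ $688.7 billion.

$688.7 billion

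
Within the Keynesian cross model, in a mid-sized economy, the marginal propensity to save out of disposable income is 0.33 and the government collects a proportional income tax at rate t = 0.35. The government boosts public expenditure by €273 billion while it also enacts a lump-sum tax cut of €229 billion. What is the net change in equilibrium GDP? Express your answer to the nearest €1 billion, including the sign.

+€755 billion

MPC = 1 − MPS = 1 − 0.33 = 0.67.
Expenditure multiplier = 1/(1 − c(1−t)) = 1/(1 − 0.67×0.65) = 1/0.5645 ≈ 1.771.
ΔG contributes k·ΔG = (+€273 billion) / 0.5645 ≈ +€483.6 billion.
ΔT of −€229 billion changes first-round spending by −c·ΔT = +€153.43 billion, contributing k·(−c·ΔT) = (+€153.43 billion) / 0.5645 ≈ +€271.8 billion.
Net ΔY = k(ΔG − c·ΔT) = (+€426.43 billion) / 0.5645 ≈ +€755 billion.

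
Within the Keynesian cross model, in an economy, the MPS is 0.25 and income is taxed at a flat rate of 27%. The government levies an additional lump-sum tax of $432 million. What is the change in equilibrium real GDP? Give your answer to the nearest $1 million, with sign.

−$716 million

MPC = 1 − MPS = 1 − 0.25 = 0.75.
A lump-sum tax change of +$432 million shifts disposable income by −$432 million; first-round consumption changes by −c × ΔT = −0.75 × (+$432 million) = −$324 million.
Expenditure multiplier = 1/(1 − c(1−t)) = 1/(1 − 0.75×0.73) = 1/0.4525 ≈ 2.21.
The tax multiplier is −c × k ≈ −1.657, so ΔY = k × (−c·ΔT) = (−$324 million) / 0.4525 ≈ −$716 million.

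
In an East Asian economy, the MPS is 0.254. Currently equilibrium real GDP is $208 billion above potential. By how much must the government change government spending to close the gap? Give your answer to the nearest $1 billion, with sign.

MPC = 1 − MPS = 1 − 0.254 = 0.746.
Spending multiplier = 1/(1 − MPC) = 1/(1 − 0.746) = 1/0.254 ≈ 3.937.
Need ΔY = −$208 billion, so ΔG = ΔY/k = (−$208 billion) × 0.254 ≈ −$53 billion.
The government should cut government spending by $53 billion.

−$53 billion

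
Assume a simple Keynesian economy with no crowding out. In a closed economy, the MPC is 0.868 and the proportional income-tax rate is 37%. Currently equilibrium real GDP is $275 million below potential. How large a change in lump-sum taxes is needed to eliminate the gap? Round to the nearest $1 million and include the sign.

Spending multiplier = 1/(1 − c(1−t)) = 1/(1 − 0.868×0.63) = 1/0.45316 ≈ 2.207.
Tax multiplier = −c·k = −0.868/0.45316 ≈ −1.915. Need ΔY = +$275 million, so ΔT = ΔY/(−c·k) = −(+$275 million) × 0.45316 / 0.868 ≈ −$144 million.
The government should cut lump-sum taxes by $144 million.

−$144 million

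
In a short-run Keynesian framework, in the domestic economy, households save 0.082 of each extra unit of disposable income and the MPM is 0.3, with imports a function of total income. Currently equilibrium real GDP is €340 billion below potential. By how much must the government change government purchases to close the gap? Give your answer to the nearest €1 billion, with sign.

+€130 billion

MPC = 1 − MPS = 1 − 0.082 = 0.918.
Spending multiplier = 1/(1 − c + m) = 1/(1 − 0.918 + 0.3) = 1/0.382 ≈ 2.618.
Need ΔY = +€340 billion, so ΔG = ΔY/k = (+€340 billion) × 0.382 ≈ +€130 billion.
The government should increase government purchases by €130 billion.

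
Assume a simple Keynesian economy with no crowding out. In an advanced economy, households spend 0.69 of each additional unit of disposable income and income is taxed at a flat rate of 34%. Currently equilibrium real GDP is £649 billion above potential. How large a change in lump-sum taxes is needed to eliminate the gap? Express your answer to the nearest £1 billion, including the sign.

+£512 billion

Spending multiplier = 1/(1 − c(1−t)) = 1/(1 − 0.69×0.66) = 1/0.5446 ≈ 1.836.
Tax multiplier = −c·k = −0.69/0.5446 ≈ −1.267. Need ΔY = −£649 billion, so ΔT = ΔY/(−c·k) = −(−£649 billion) × 0.5446 / 0.69 ≈ +£512 billion.
The government should raise lump-sum taxes by £512 billion.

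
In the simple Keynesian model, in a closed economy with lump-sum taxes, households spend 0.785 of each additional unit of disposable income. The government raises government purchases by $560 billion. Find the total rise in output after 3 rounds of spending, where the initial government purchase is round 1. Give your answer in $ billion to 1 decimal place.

Round 1 adds ΔG = $560 billion; each later round is MPC = 0.785 times the previous.
After 3 rounds: 560 + 439.6 + 345.086 = ΔG·(1 − c^3)/(1 − c) = 560 × (1 − 0.483736625)/0.215 ≈ $1,344.7 billion.

$1,344.7 billion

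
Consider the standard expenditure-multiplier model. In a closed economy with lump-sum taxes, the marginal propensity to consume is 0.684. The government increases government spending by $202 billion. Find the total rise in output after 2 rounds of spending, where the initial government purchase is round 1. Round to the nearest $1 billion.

Round 1 adds ΔG = $202 billion; each later round is MPC = 0.684 times the previous.
After 2 rounds: 202 + 138.168 = ΔG·(1 − c^2)/(1 − c) = 202 × (1 − 0.467856)/0.316 ≈ $340 billion.

$340 billion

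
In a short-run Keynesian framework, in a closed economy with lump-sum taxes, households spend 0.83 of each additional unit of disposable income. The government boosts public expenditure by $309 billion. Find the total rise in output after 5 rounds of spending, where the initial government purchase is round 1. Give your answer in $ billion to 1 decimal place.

$1,101.7 billion

Round 1 adds ΔG = $309 billion; each later round is MPC = 0.83 times the previous.
After 5 rounds: 309 + 256.47 + 212.8701 + 176.682183 + 146.64621189 = ΔG·(1 − c^5)/(1 − c) = 309 × (1 − 0.3939040643)/0.17 ≈ $1,101.7 billion.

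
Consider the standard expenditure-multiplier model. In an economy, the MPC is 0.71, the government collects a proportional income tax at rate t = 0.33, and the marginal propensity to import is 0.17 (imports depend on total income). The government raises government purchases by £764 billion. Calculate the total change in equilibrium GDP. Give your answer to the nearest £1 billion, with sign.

Government-spending multiplier = 1/(1 − c(1−t) + m) = 1/(1 − 0.71×0.67 + 0.17) = 1/0.6943 ≈ 1.44.
ΔY = k × ΔG = (+£764 billion) / 0.6943 ≈ +£1,100 billion.

+£1,100 billion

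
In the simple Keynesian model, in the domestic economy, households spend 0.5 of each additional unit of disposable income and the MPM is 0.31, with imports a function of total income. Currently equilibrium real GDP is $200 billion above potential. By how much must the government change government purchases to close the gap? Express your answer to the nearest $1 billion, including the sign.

−$162 billion

Spending multiplier = 1/(1 − c + m) = 1/(1 − 0.5 + 0.31) = 1/0.81 ≈ 1.235.
Need ΔY = −$200 billion, so ΔG = ΔY/k = (−$200 billion) × 0.81 = −$162 billion.
The government should cut government purchases by $162 billion.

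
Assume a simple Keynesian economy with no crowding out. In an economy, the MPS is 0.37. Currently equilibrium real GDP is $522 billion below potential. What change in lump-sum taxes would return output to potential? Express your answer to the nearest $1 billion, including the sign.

MPC = 1 − MPS = 1 − 0.37 = 0.63.
Spending multiplier = 1/(1 − MPC) = 1/(1 − 0.63) = 1/0.37 ≈ 2.703.
Tax multiplier = −c·k = −0.63/0.37 ≈ −1.703. Need ΔY = +$522 billion, so ΔT = ΔY/(−c·k) = −(+$522 billion) × 0.37 / 0.63 ≈ −$307 billion.
The government should cut lump-sum taxes by $307 billion.

−$307 billion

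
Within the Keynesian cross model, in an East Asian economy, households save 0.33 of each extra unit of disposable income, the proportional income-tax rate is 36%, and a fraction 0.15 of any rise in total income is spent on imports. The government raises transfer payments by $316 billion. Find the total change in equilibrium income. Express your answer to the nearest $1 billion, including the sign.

+$294 billion

MPC = 1 − MPS = 1 − 0.33 = 0.67.
The transfer change shifts disposable income by +$316 billion, so first-round consumption changes by c·ΔTR = 0.67 × (+$316 billion) = +$211.72 billion.
Expenditure multiplier = 1/(1 − c(1−t) + m) = 1/(1 − 0.67×0.64 + 0.15) = 1/0.7212 ≈ 1.387.
The transfer multiplier is c × k ≈ 0.929, so ΔY = k × (c·ΔTR) = (+$211.72 billion) / 0.7212 ≈ +$294 billion.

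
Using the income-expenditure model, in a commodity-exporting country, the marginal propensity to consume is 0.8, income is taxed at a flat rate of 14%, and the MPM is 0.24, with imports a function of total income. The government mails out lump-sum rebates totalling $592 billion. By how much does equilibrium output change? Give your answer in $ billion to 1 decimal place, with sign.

A lump-sum tax change of −$592 billion shifts disposable income by +$592 billion; first-round consumption changes by −c × ΔT = −0.8 × (−$592 billion) = +$473.6 billion.
Expenditure multiplier = 1/(1 − c(1−t) + m) = 1/(1 − 0.8×0.86 + 0.24) = 1/0.552 ≈ 1.812.
The tax multiplier is −c × k ≈ −1.449, so ΔY = k × (−c·ΔT) = (+$473.6 billion) / 0.552 ≈ +$858 billion.

+$858.0 billion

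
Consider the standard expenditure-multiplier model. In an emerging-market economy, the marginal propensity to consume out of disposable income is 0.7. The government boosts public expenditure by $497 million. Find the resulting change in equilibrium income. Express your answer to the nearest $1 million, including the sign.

+$1,657 million

Spending multiplier = 1/(1 − MPC) = 1/(1 − 0.7) = 1/0.3 ≈ 3.333.
ΔY = k × ΔG = (+$497 million) / 0.3 ≈ +$1,657 million.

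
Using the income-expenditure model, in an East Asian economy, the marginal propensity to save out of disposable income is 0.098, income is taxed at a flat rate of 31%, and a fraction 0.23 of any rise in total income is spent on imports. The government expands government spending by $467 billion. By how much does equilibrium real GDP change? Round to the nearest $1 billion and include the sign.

MPC = 1 − MPS = 1 − 0.098 = 0.902.
Expenditure multiplier = 1/(1 − c(1−t) + m) = 1/(1 − 0.902×0.69 + 0.23) = 1/0.60762 ≈ 1.646.
ΔY = k × ΔG = (+$467 billion) / 0.60762 ≈ +$769 billion.

+$769 billion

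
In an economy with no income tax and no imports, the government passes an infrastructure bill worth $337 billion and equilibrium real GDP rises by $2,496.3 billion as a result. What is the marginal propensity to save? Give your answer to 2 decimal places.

0.13

Implied spending multiplier k = ΔY/ΔG = 2,496.3/337 ≈ 7.4074.
Since k = 1/(1 − MPC), MPC = 1 − 1/k = 1 − ΔG/ΔY = 1 − 337/2,496.3 ≈ 0.87.
MPS = 1 − MPC = 0.13.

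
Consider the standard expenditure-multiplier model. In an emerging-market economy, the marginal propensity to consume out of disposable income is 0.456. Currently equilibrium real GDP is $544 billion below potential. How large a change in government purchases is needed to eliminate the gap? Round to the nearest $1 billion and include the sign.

Spending multiplier = 1/(1 − MPC) = 1/(1 − 0.456) = 1/0.544 ≈ 1.838.
Need ΔY = +$544 billion, so ΔG = ΔY/k = (+$544 billion) × 0.544 ≈ +$296 billion.
The government should increase government purchases by $296 billion.

+$296 billion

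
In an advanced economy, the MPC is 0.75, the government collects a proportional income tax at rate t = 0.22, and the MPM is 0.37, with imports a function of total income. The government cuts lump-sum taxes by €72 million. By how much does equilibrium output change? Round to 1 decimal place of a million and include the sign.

+€68.8 million

A lump-sum tax change of −€72 million shifts disposable income by +€72 million; first-round consumption changes by −c × ΔT = −0.75 × (−€72 million) = +€54 million.
Expenditure multiplier = 1/(1 − c(1−t) + m) = 1/(1 − 0.75×0.78 + 0.37) = 1/0.785 ≈ 1.274.
The tax multiplier is −c × k ≈ −0.955, so ΔY = k × (−c·ΔT) = (+€54 million) / 0.785 ≈ +€68.8 million.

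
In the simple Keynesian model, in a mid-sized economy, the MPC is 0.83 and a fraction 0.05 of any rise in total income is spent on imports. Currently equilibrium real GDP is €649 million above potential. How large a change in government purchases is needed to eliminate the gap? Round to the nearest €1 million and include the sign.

Spending multiplier = 1/(1 − c + m) = 1/(1 − 0.83 + 0.05) = 1/0.22 ≈ 4.545.
Need ΔY = −€649 million, so ΔG = ΔY/k = (−€649 million) × 0.22 ≈ −€143 million.
The government should cut government purchases by €143 million.

−€143 million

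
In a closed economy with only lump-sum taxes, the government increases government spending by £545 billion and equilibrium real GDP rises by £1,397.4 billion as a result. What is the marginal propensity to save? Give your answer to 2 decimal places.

0.39

Implied spending multiplier k = ΔY/ΔG = 1,397.4/545 ≈ 2.564.
Since k = 1/(1 − MPC), MPC = 1 − 1/k = 1 − ΔG/ΔY = 1 − 545/1,397.4 ≈ 0.61.
MPS = 1 − MPC = 0.39.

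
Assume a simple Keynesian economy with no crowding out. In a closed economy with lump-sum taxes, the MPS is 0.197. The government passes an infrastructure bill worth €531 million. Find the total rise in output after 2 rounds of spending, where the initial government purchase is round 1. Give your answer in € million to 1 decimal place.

€957.4 million

MPC = 1 − MPS = 1 − 0.197 = 0.803.
Round 1 adds ΔG = €531 million; each later round is MPC = 0.803 times the previous.
After 2 rounds: 531 + 426.393 = ΔG·(1 − c^2)/(1 − c) = 531 × (1 − 0.644809)/0.197 ≈ €957.4 million.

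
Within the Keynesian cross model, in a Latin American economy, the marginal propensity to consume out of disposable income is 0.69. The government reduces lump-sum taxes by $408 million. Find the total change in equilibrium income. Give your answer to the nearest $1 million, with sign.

+$908 million

A lump-sum tax change of −$408 million shifts disposable income by +$408 million; first-round consumption changes by −c × ΔT = −0.69 × (−$408 million) = +$281.52 million.
Expenditure multiplier = 1/(1 − MPC) = 1/(1 − 0.69) = 1/0.31 ≈ 3.226.
The tax multiplier is −c × k ≈ −2.226, so ΔY = k × (−c·ΔT) = (+$281.52 million) / 0.31 ≈ +$908 million.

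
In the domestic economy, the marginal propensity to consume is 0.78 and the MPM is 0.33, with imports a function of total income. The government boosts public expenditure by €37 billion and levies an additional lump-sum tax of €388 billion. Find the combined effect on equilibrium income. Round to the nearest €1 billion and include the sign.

−€483 billion

Expenditure multiplier = 1/(1 − c + m) = 1/(1 − 0.78 + 0.33) = 1/0.55 ≈ 1.818.
ΔG contributes k·ΔG = (+€37 billion) / 0.55 ≈ +€67.3 billion.
ΔT of +€388 billion changes first-round spending by −c·ΔT = −€302.64 billion, contributing k·(−c·ΔT) = (−€302.64 billion) / 0.55 ≈ −€550.3 billion.
Net ΔY = k(ΔG − c·ΔT) = (−€265.64 billion) / 0.55 ≈ −€483 billion.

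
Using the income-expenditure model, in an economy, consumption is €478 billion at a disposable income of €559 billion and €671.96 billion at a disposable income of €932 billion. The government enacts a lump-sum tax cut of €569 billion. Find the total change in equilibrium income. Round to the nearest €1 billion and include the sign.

MPC = ΔC/ΔYd = (671.96 − 478)/(932 − 559) = 193.96/373 = 0.52.
A lump-sum tax change of −€569 billion shifts disposable income by +€569 billion; first-round consumption changes by −c × ΔT = −0.52 × (−€569 billion) = +€295.88 billion.
Expenditure multiplier = 1/(1 − MPC) = 1/(1 − 0.52) = 1/0.48 ≈ 2.083.
The tax multiplier is −c × k ≈ −1.083, so ΔY = k × (−c·ΔT) = (+€295.88 billion) / 0.48 ≈ +€616 billion.

+€616 billion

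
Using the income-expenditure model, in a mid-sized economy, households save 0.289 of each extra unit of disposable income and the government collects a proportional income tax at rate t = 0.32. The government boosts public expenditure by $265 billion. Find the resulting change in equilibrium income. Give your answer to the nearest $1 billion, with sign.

MPC = 1 − MPS = 1 − 0.289 = 0.711.
Government-spending multiplier = 1/(1 − c(1−t)) = 1/(1 − 0.711×0.68) = 1/0.51652 ≈ 1.936.
ΔY = k × ΔG = (+$265 billion) / 0.51652 ≈ +$513 billion.

+$513 billion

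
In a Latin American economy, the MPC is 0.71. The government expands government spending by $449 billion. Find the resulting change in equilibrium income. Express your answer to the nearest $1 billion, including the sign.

Government-spending multiplier = 1/(1 − MPC) = 1/(1 − 0.71) = 1/0.29 ≈ 3.448.
ΔY = k × ΔG = (+$449 billion) / 0.29 ≈ +$1,548 billion.

+$1,548 billion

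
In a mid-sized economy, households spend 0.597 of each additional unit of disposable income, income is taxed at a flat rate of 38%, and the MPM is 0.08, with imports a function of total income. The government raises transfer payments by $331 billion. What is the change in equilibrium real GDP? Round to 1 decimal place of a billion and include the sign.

The transfer change shifts disposable income by +$331 billion, so first-round consumption changes by c·ΔTR = 0.597 × (+$331 billion) = +$197.607 billion.
Expenditure multiplier = 1/(1 − c(1−t) + m) = 1/(1 − 0.597×0.62 + 0.08) = 1/0.70986 ≈ 1.409.
The transfer multiplier is c × k ≈ 0.841, so ΔY = k × (c·ΔTR) = (+$197.607 billion) / 0.70986 ≈ +$278.4 billion.

+$278.4 billion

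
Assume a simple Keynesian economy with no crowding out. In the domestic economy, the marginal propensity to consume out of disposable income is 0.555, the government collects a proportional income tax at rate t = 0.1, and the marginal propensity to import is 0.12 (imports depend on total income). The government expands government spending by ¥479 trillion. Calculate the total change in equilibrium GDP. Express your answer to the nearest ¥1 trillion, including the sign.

Expenditure multiplier = 1/(1 − c(1−t) + m) = 1/(1 − 0.555×0.9 + 0.12) = 1/0.6205 ≈ 1.612.
ΔY = k × ΔG = (+¥479 trillion) / 0.6205 ≈ +¥772 trillion.

+¥772 trillion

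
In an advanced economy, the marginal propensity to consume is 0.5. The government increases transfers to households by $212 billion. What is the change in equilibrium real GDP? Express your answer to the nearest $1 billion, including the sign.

The transfer change shifts disposable income by +$212 billion, so first-round consumption changes by c·ΔTR = 0.5 × (+$212 billion) = +$106 billion.
Expenditure multiplier = 1/(1 − MPC) = 1/(1 − 0.5) = 1/0.5 = 2.
The transfer multiplier is c × k = 1, so ΔY = k × (c·ΔTR) = (+$106 billion) / 0.5 = +$212 billion.

+$212 billion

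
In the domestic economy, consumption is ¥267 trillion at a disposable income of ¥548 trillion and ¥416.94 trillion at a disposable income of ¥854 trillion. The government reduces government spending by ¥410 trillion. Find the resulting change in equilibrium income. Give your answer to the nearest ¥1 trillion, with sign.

−¥804 trillion

MPC = ΔC/ΔYd = (416.94 − 267)/(854 − 548) = 149.94/306 = 0.49.
Spending multiplier = 1/(1 − MPC) = 1/(1 − 0.49) = 1/0.51 ≈ 1.961.
ΔY = k × ΔG = (−¥410 trillion) / 0.51 ≈ −¥804 trillion.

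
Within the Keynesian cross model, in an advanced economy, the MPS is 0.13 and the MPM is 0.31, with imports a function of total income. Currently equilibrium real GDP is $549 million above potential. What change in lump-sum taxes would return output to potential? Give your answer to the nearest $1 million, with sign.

MPC = 1 − MPS = 1 − 0.13 = 0.87.
Spending multiplier = 1/(1 − c + m) = 1/(1 − 0.87 + 0.31) = 1/0.44 ≈ 2.273.
Tax multiplier = −c·k = −0.87/0.44 ≈ −1.977. Need ΔY = −$549 million, so ΔT = ΔY/(−c·k) = −(−$549 million) × 0.44 / 0.87 ≈ +$278 million.
The government should raise lump-sum taxes by $278 million.

+$278 million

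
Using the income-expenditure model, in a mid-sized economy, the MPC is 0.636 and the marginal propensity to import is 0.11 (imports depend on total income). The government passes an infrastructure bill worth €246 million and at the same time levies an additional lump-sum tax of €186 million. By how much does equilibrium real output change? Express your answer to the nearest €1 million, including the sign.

Expenditure multiplier = 1/(1 − c + m) = 1/(1 − 0.636 + 0.11) = 1/0.474 ≈ 2.11.
ΔG contributes k·ΔG = (+€246 million) / 0.474 ≈ +€519 million.
ΔT of +€186 million changes first-round spending by −c·ΔT = −€118.296 million, contributing k·(−c·ΔT) = (−€118.296 million) / 0.474 ≈ −€249.6 million.
Net ΔY = k(ΔG − c·ΔT) = (+€127.704 million) / 0.474 ≈ +€269 million.

+€269 million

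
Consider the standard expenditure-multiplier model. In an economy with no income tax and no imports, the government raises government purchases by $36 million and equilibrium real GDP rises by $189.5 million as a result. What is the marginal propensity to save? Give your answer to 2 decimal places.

0.19

Implied spending multiplier k = ΔY/ΔG = 189.5/36 ≈ 5.2639.
Since k = 1/(1 − MPC), MPC = 1 − 1/k = 1 − ΔG/ΔY = 1 − 36/189.5 ≈ 0.81.
MPS = 1 − MPC = 0.19.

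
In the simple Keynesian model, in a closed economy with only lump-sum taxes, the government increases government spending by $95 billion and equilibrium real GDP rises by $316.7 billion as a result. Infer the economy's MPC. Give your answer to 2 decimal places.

0.70

Implied spending multiplier k = ΔY/ΔG = 316.7/95 ≈ 3.3337.
Since k = 1/(1 − MPC), MPC = 1 − 1/k = 1 − ΔG/ΔY = 1 − 95/316.7 ≈ 0.70.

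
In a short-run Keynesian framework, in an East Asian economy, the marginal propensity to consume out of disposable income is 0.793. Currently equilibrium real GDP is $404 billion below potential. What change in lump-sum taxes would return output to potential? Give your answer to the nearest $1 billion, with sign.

−$105 billion

Spending multiplier = 1/(1 − MPC) = 1/(1 − 0.793) = 1/0.207 ≈ 4.831.
Tax multiplier = −c·k = −0.793/0.207 ≈ −3.831. Need ΔY = +$404 billion, so ΔT = ΔY/(−c·k) = −(+$404 billion) × 0.207 / 0.793 ≈ −$105 billion.
The government should cut lump-sum taxes by $105 billion.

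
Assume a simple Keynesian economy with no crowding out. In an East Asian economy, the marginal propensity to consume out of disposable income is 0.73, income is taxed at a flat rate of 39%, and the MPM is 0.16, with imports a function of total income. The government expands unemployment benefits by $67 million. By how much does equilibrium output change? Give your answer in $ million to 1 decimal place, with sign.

The transfer change shifts disposable income by +$67 million, so first-round consumption changes by c·ΔTR = 0.73 × (+$67 million) = +$48.91 million.
Expenditure multiplier = 1/(1 − c(1−t) + m) = 1/(1 − 0.73×0.61 + 0.16) = 1/0.7147 ≈ 1.399.
The transfer multiplier is c × k ≈ 1.021, so ΔY = k × (c·ΔTR) = (+$48.91 million) / 0.7147 ≈ +$68.4 million.

+$68.4 million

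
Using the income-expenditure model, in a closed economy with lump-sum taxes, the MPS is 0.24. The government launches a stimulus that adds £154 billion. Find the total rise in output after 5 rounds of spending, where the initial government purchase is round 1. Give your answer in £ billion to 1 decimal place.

MPC = 1 − MPS = 1 − 0.24 = 0.76.
Round 1 adds ΔG = £154 billion; each later round is MPC = 0.76 times the previous.
After 5 rounds: 154 + 117.04 + 88.9504 + 67.602304 + 51.37775104 = ΔG·(1 − c^5)/(1 − c) = 154 × (1 − 0.2535525376)/0.24 ≈ £479 billion.

£479.0 billion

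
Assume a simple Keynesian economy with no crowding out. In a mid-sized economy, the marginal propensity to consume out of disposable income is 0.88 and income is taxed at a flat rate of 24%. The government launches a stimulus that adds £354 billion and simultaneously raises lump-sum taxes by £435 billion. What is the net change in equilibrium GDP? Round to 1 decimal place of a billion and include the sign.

Expenditure multiplier = 1/(1 − c(1−t)) = 1/(1 − 0.88×0.76) = 1/0.3312 ≈ 3.019.
ΔG contributes k·ΔG = (+£354 billion) / 0.3312 ≈ +£1,068.8 billion.
ΔT of +£435 billion changes first-round spending by −c·ΔT = −£382.8 billion, contributing k·(−c·ΔT) = (−£382.8 billion) / 0.3312 ≈ −£1,155.8 billion.
Net ΔY = k(ΔG − c·ΔT) = (−£28.8 billion) / 0.3312 ≈ −£87 billion.

−£87.0 billion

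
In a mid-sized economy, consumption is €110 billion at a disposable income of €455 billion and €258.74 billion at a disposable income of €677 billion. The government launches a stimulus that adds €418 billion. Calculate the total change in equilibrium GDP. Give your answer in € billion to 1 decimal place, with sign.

MPC = ΔC/ΔYd = (258.74 − 110)/(677 − 455) = 148.74/222 = 0.67.
Spending multiplier = 1/(1 − MPC) = 1/(1 − 0.67) = 1/0.33 ≈ 3.03.
ΔY = k × ΔG = (+€418 billion) / 0.33 ≈ +€1,266.7 billion.

+€1,266.7 billion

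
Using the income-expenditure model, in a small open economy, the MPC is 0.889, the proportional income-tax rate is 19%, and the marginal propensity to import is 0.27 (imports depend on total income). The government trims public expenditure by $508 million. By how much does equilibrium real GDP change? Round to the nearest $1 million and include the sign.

Government-spending multiplier = 1/(1 − c(1−t) + m) = 1/(1 − 0.889×0.81 + 0.27) = 1/0.54991 ≈ 1.818.
ΔY = k × ΔG = (−$508 million) / 0.54991 ≈ −$924 million.

−$924 million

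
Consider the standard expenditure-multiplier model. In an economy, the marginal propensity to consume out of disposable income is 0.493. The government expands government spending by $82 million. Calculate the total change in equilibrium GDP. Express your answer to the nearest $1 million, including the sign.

Expenditure multiplier = 1/(1 − MPC) = 1/(1 − 0.493) = 1/0.507 ≈ 1.972.
ΔY = k × ΔG = (+$82 million) / 0.507 ≈ +$162 million.

+$162 million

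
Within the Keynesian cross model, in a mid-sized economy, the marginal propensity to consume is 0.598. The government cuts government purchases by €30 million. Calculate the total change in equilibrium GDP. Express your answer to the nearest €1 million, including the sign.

−€75 million

Government-spending multiplier = 1/(1 − MPC) = 1/(1 − 0.598) = 1/0.402 ≈ 2.488.
ΔY = k × ΔG = (−€30 million) / 0.402 ≈ −€75 million.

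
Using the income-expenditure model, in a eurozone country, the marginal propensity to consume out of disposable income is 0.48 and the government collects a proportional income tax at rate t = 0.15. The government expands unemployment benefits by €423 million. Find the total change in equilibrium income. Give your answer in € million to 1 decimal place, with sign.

The transfer change shifts disposable income by +€423 million, so first-round consumption changes by c·ΔTR = 0.48 × (+€423 million) = +€203.04 million.
Expenditure multiplier = 1/(1 − c(1−t)) = 1/(1 − 0.48×0.85) = 1/0.592 ≈ 1.689.
The transfer multiplier is c × k ≈ 0.811, so ΔY = k × (c·ΔTR) = (+€203.04 million) / 0.592 ≈ +€343 million.

+€343.0 million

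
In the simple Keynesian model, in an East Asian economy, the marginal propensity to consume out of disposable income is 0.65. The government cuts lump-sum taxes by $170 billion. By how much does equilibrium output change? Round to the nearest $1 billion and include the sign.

A lump-sum tax change of −$170 billion shifts disposable income by +$170 billion; first-round consumption changes by −c × ΔT = −0.65 × (−$170 billion) = +$110.5 billion.
Expenditure multiplier = 1/(1 − MPC) = 1/(1 − 0.65) = 1/0.35 ≈ 2.857.
The tax multiplier is −c × k ≈ −1.857, so ΔY = k × (−c·ΔT) = (+$110.5 billion) / 0.35 ≈ +$316 billion.

+$316 billion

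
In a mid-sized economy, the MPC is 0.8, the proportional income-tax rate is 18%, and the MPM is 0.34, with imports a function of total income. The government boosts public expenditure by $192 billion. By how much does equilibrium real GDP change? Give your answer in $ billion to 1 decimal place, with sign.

Government-spending multiplier = 1/(1 − c(1−t) + m) = 1/(1 − 0.8×0.82 + 0.34) = 1/0.684 ≈ 1.462.
ΔY = k × ΔG = (+$192 billion) / 0.684 ≈ +$280.7 billion.

+$280.7 billion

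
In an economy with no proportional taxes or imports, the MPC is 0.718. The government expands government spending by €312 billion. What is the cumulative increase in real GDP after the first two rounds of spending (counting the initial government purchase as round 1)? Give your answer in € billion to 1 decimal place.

Round 1 adds ΔG = €312 billion; each later round is MPC = 0.718 times the previous.
After 2 rounds: 312 + 224.016 = ΔG·(1 − c^2)/(1 − c) = 312 × (1 − 0.515524)/0.282 ≈ €536 billion.

€536.0 billion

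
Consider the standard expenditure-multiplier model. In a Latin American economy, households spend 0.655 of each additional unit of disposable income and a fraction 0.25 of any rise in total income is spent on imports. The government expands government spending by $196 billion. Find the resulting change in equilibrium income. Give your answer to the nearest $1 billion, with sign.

+$329 billion

Expenditure multiplier = 1/(1 − c + m) = 1/(1 − 0.655 + 0.25) = 1/0.595 ≈ 1.681.
ΔY = k × ΔG = (+$196 billion) / 0.595 ≈ +$329 billion.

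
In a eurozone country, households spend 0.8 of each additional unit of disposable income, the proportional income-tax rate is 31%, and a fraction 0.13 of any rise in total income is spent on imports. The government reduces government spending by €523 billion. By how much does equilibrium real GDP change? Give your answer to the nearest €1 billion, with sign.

Spending multiplier = 1/(1 − c(1−t) + m) = 1/(1 − 0.8×0.69 + 0.13) = 1/0.578 ≈ 1.73.
ΔY = k × ΔG = (−€523 billion) / 0.578 ≈ −€905 billion.

−€905 billion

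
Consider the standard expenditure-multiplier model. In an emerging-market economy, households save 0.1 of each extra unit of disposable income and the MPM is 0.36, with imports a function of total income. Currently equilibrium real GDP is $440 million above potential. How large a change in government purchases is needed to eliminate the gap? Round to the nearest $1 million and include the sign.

MPC = 1 − MPS = 1 − 0.1 = 0.9.
Spending multiplier = 1/(1 − c + m) = 1/(1 − 0.9 + 0.36) = 1/0.46 ≈ 2.174.
Need ΔY = −$440 million, so ΔG = ΔY/k = (−$440 million) × 0.46 ≈ −$202 million.
The government should cut government purchases by $202 million.

−$202 million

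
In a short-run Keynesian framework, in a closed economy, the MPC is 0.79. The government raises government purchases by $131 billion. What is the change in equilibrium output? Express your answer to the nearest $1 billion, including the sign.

+$624 billion

Expenditure multiplier = 1/(1 − MPC) = 1/(1 − 0.79) = 1/0.21 ≈ 4.762.
ΔY = k × ΔG = (+$131 billion) / 0.21 ≈ +$624 billion.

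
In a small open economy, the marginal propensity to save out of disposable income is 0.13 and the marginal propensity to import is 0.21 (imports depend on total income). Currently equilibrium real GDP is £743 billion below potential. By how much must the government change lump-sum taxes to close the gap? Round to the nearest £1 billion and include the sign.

MPC = 1 − MPS = 1 − 0.13 = 0.87.
Spending multiplier = 1/(1 − c + m) = 1/(1 − 0.87 + 0.21) = 1/0.34 ≈ 2.941.
Tax multiplier = −c·k = −0.87/0.34 ≈ −2.559. Need ΔY = +£743 billion, so ΔT = ΔY/(−c·k) = −(+£743 billion) × 0.34 / 0.87 ≈ −£290 billion.
The government should cut lump-sum taxes by £290 billion.

−£290 billion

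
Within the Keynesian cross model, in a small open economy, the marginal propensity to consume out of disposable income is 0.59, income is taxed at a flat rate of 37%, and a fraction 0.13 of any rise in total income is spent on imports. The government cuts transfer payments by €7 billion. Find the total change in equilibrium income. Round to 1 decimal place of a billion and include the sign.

The transfer change shifts disposable income by −€7 billion, so first-round consumption changes by c·ΔTR = 0.59 × (−€7 billion) = −€4.13 billion.
Expenditure multiplier = 1/(1 − c(1−t) + m) = 1/(1 − 0.59×0.63 + 0.13) = 1/0.7583 ≈ 1.319.
The transfer multiplier is c × k ≈ 0.778, so ΔY = k × (c·ΔTR) = (−€4.13 billion) / 0.7583 ≈ −€5.4 billion.

−€5.4 billion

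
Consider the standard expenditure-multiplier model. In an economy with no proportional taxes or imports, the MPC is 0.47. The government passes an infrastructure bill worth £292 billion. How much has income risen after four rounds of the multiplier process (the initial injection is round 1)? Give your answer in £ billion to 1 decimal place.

£524.1 billion

Round 1 adds ΔG = £292 billion; each later round is MPC = 0.47 times the previous.
After 4 rounds: 292 + 137.24 + 64.5028 + 30.316316 = ΔG·(1 − c^4)/(1 − c) = 292 × (1 − 0.04879681)/0.53 ≈ £524.1 billion.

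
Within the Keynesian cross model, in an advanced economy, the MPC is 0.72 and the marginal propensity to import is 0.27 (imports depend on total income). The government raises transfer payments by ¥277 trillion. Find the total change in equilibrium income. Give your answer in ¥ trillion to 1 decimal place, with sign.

The transfer change shifts disposable income by +¥277 trillion, so first-round consumption changes by c·ΔTR = 0.72 × (+¥277 trillion) = +¥199.44 trillion.
Expenditure multiplier = 1/(1 − c + m) = 1/(1 − 0.72 + 0.27) = 1/0.55 ≈ 1.818.
The transfer multiplier is c × k ≈ 1.309, so ΔY = k × (c·ΔTR) = (+¥199.44 trillion) / 0.55 ≈ +¥362.6 trillion.

+¥362.6 trillion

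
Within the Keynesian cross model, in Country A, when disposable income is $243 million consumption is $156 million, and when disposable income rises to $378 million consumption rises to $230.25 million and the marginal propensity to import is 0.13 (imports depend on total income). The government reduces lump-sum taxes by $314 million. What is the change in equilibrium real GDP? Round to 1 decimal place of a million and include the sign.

+$297.8 million

MPC = ΔC/ΔYd = (230.25 − 156)/(378 − 243) = 74.25/135 = 0.55.
A lump-sum tax change of −$314 million shifts disposable income by +$314 million; first-round consumption changes by −c × ΔT = −0.55 × (−$314 million) = +$172.7 million.
Expenditure multiplier = 1/(1 − c + m) = 1/(1 − 0.55 + 0.13) = 1/0.58 ≈ 1.724.
The tax multiplier is −c × k ≈ −0.948, so ΔY = k × (−c·ΔT) = (+$172.7 million) / 0.58 ≈ +$297.8 million.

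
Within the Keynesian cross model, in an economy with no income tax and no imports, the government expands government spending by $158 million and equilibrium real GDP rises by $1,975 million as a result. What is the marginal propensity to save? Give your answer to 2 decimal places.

Implied spending multiplier k = ΔY/ΔG = 1,975/158 = 12.5.
Since k = 1/(1 − MPC), MPC = 1 − 1/k = 1 − ΔG/ΔY = 1 − 158/1,975 = 0.92.
MPS = 1 − MPC = 0.08.

0.08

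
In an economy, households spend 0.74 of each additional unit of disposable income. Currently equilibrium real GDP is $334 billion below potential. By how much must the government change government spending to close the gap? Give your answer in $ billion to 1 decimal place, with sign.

+$86.8 billion

Spending multiplier = 1/(1 − MPC) = 1/(1 − 0.74) = 1/0.26 ≈ 3.846.
Need ΔY = +$334 billion, so ΔG = ΔY/k = (+$334 billion) × 0.26 ≈ +$86.8 billion.
The government should increase government spending by $86.8 billion.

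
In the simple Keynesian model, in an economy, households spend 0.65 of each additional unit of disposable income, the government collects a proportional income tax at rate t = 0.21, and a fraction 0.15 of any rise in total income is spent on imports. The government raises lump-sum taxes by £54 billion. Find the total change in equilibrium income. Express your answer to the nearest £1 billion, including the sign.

A lump-sum tax change of +£54 billion shifts disposable income by −£54 billion; first-round consumption changes by −c × ΔT = −0.65 × (+£54 billion) = −£35.1 billion.
Expenditure multiplier = 1/(1 − c(1−t) + m) = 1/(1 − 0.65×0.79 + 0.15) = 1/0.6365 ≈ 1.571.
The tax multiplier is −c × k ≈ −1.021, so ΔY = k × (−c·ΔT) = (−£35.1 billion) / 0.6365 ≈ −£55 billion.

−£55 billion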